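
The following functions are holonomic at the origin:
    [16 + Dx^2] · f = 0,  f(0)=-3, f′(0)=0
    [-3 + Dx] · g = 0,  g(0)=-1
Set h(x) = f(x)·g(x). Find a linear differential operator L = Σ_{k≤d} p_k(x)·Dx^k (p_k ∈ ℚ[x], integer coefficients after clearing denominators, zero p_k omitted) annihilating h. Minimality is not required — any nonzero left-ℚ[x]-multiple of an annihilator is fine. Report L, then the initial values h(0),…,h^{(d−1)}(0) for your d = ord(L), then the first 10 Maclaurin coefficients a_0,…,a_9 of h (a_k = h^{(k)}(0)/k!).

L = 25 - 6·Dx + Dx^2  (order 2).
h: a_k = 3, 9, -21/2, -117/2, -527/8, -237/40, 11753/240, 25481/560, 164833/13440, -34151/4480, …
ICs: h(0) = 3, h′(0) = 9.

f: a_k = -3, 0, 24, 0, -32, 0, 256/15, 0, -512/105, 0, …
g: a_k = -1, -3, -9/2, -9/2, -27/8, -81/40, -81/80, -243/560, -729/4480, -243/4480, …
h₀=f·g: eliminate ⇒ L₀, order ≤ 2·1.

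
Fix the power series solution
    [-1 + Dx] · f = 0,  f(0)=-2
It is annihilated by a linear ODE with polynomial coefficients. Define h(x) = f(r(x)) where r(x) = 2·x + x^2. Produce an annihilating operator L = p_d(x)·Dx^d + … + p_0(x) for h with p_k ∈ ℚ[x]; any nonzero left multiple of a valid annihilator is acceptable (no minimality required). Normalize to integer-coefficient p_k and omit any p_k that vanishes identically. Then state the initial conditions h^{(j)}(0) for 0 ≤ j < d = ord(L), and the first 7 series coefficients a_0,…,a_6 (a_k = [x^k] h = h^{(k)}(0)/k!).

f: a_k = -2, -2, -1, -1/3, -1/12, -1/60, -1/360, …
Change of var in L_f (x↦r) gives L₀.
L = (-2 - 2·x) + Dx  (order 1).
h: a_k = -2, -4, -6, -20/3, -19/3, -26/5, -173/45, …
ICs: h(0) = -2.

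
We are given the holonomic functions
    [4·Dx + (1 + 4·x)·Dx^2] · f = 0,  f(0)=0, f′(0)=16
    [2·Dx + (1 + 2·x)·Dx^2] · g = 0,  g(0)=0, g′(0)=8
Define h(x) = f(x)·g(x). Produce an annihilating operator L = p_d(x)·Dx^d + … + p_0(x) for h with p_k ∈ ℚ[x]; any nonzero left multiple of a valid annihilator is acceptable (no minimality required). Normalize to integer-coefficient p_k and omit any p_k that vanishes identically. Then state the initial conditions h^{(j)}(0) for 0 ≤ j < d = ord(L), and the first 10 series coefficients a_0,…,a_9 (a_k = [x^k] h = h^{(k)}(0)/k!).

L = (160 + 768·x + 1024·x^2)·Dx + (264 + 2144·x + 5760·x^2 + 5120·x^3)·Dx^2 + (64 + 720·x + 2976·x^2 + 5376·x^3 + 3584·x^4)·Dx^3 + (3 + 44·x + 252·x^2 + 704·x^3 + 960·x^4 + 512·x^5)·Dx^4  (order 4).
h: a_k = 0, 0, 128, -384, 3328/3, -3328, 469504/45, -169984/5, 2400256/21, -13785088/35, …
ICs: h(0) = 0, h′(0) = 0, h′′(0) = 256, h′′′(0) = -2304.

f: a_k = 0, 16, -32, 256/3, -256, 4096/5, -8192/3, 65536/7, -32768, 1048576/9, …
g: a_k = 0, 8, -8, 32/3, -16, 128/5, -128/3, 512/7, -128, 2048/9, …
Sym-product of L_f,L_g gives L₀ (≤ ord 4).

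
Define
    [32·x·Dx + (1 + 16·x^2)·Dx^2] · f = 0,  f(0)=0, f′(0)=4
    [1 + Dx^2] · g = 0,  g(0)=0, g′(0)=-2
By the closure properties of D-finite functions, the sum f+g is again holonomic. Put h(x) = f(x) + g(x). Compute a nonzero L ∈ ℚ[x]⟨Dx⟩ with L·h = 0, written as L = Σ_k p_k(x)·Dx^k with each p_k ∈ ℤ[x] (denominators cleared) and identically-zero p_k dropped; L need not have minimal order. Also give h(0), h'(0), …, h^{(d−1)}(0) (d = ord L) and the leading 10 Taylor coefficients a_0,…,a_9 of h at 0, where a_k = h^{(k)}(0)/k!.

f: a_k = 0, 4, 0, -64/3, 0, 1024/5, 0, -16384/7, 0, 262144/9, …
g: a_k = 0, -2, 0, 1/3, 0, -1/60, 0, 1/2520, 0, -1/181440, …
L₀ := lclm(L_f,L_g); ord L₀ ≤ 2+2.
L = (-6112·x + 99328·x^3 + 8192·x^5)·Dx + (-31 + 1072·x^2 + 25344·x^4 + 4096·x^6)·Dx^2 + (-6112·x + 99328·x^3 + 8192·x^5)·Dx^3 + (-31 + 1072·x^2 + 25344·x^4 + 4096·x^6)·Dx^4  (order 4).
h: a_k = 0, 2, 0, -21, 0, 12287/60, 0, -5898239/2520, 0, 5284823039/181440, …
ICs: h(0) = 0, h′(0) = 2, h′′(0) = 0, h′′′(0) = -126.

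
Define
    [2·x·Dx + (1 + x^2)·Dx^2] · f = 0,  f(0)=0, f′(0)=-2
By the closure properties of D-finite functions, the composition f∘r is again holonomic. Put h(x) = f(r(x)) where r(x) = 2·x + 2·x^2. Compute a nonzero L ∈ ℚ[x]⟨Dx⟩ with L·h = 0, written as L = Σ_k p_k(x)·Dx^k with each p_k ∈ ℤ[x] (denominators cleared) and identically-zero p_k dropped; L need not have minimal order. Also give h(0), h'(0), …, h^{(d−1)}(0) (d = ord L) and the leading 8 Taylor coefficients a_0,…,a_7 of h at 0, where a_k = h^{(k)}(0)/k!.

f: a_k = 0, -2, 0, 2/3, 0, -2/5, 0, 2/7, …
Change of var in L_f (x↦r) gives L₀.
L = (-2 + 8·x + 32·x^2 + 48·x^3 + 24·x^4)·Dx + (1 + 2·x + 4·x^2 + 16·x^3 + 20·x^4 + 8·x^5)·Dx^2  (order 2).
h: a_k = 0, -4, -4, 16/3, 16, 16/5, -176/3, -640/7, …
ICs: h(0) = 0, h′(0) = -4.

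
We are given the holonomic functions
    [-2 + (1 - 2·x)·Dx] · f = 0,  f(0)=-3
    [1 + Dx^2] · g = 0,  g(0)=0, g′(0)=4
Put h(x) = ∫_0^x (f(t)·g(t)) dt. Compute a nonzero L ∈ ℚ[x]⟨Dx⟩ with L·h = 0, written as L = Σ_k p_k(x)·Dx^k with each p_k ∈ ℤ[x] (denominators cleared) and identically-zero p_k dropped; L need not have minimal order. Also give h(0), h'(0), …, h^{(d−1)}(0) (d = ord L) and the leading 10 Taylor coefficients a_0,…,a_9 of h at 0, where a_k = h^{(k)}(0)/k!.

f: a_k = -3, -6, -12, -24, -48, -96, -192, -384, -768, -1536, …
g: a_k = 0, 4, 0, -2/3, 0, 1/30, 0, -1/1260, 0, 1/90720, …
Product ⇒ symmetric product L₀, ord ≤ 2.
Integrate: L := L₀·Dx.
L = (-1 + 2·x)·Dx + 4·Dx^2 + (-1 + 2·x)·Dx^3  (order 3).
h: a_k = 0, 0, -6, -8, -23/2, -92/5, -1841/60, -263/5, -309287/3360, -309287/1890, …
ICs: h(0) = 0, h′(0) = 0, h′′(0) = -12.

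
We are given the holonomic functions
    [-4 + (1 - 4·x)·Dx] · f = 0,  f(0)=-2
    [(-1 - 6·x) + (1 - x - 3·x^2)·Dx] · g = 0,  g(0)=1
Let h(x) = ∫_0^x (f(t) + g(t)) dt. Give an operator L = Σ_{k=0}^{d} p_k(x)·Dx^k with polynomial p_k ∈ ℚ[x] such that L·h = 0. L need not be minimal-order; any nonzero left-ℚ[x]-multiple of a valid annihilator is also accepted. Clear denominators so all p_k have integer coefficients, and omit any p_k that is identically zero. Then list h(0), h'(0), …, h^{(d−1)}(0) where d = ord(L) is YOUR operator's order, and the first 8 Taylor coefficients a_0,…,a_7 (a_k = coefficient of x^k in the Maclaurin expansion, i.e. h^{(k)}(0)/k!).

L = (-72·x + 72·x^2 - 96·x^3)·Dx + (8 - 6·x - 66·x^2 + 112·x^3 - 192·x^4)·Dx^2 + (-1 + 7·x - 15·x^2 + 10·x^3 + 20·x^4 - 48·x^5)·Dx^3  (order 3).
h: a_k = 0, -1, -7/2, -28/3, -121/4, -493/5, -1004/3, -8095/7, …
ICs: h(0) = 0, h′(0) = -1, h′′(0) = -7.

f: a_k = -2, -8, -32, -128, -512, -2048, -8192, -32768, …
g: a_k = 1, 1, 4, 7, 19, 40, 97, 217, …
f+g: L₀ = lclm(L_f,L_g), ord ≤ 1+1.
∫: right-multiply L₀ by Dx.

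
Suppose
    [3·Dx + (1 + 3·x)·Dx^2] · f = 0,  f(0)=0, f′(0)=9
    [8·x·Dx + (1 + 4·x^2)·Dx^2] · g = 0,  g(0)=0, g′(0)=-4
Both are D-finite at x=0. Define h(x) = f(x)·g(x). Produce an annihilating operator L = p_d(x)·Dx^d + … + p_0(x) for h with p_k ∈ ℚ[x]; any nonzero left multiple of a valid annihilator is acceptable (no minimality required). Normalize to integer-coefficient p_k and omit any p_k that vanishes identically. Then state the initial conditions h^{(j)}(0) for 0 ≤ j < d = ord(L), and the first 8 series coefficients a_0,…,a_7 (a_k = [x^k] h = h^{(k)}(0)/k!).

f: a_k = 0, 9, -27/2, 27, -243/4, 729/5, -729/2, 6561/7, …
g: a_k = 0, -4, 0, 16/3, 0, -64/5, 0, 256/7, …
Product ⇒ symmetric product L₀, ord ≤ 4.
L = (1632 + 8496·x + 23040·x^2 + 110016·x^3 + 207360·x^4 + 269568·x^5 + 82944·x^7)·Dx + (418 + 6672·x + 44112·x^2 + 151488·x^3 + 393984·x^4 + 642816·x^5 + 725760·x^6 + 82944·x^7 + 290304·x^8)·Dx^2 + (204 + 1844·x + 12096·x^2 + 47408·x^3 + 122880·x^4 + 240192·x^5 + 331776·x^6 + 361728·x^7 + 82944·x^8 + 165888·x^9)·Dx^3 + (25 + 246·x + 1217·x^2 + 4128·x^3 + 10624·x^4 + 22080·x^5 + 34272·x^6 + 41472·x^7 + 43776·x^8 + 13824·x^9 + 20736·x^10)·Dx^4  (order 4).
h: a_k = 0, 0, -36, 54, -60, 171, -2772/5, 6534/5, …
ICs: h(0) = 0, h′(0) = 0, h′′(0) = -72, h′′′(0) = 324.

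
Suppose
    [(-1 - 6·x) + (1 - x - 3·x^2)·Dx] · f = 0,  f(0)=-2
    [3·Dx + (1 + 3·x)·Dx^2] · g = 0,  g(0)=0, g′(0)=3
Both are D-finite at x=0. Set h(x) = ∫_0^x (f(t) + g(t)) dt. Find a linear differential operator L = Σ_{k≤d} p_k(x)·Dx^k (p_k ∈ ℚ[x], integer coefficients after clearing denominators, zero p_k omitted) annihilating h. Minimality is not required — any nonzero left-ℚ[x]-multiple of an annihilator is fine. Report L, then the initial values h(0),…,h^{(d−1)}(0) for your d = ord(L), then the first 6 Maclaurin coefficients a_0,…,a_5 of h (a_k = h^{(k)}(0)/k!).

L = (270 + 1422·x + 3780·x^2 + 2916·x^3 + 2916·x^4)·Dx^2 + (24 + 468·x + 2736·x^2 + 5616·x^3 + 5994·x^4 + 4860·x^5)·Dx^3 + (-11 - 79·x - 129·x^2 + 171·x^3 + 783·x^4 + 1377·x^5 + 972·x^6)·Dx^4  (order 4).
h: a_k = 0, -2, 1/2, -25/6, -5/4, -233/20, …
ICs: h(0) = 0, h′(0) = -2, h′′(0) = 1, h′′′(0) = -25.

f: a_k = -2, -2, -8, -14, -38, -80, …
g: a_k = 0, 3, -9/2, 9, -81/4, 243/5, …
L₀ := lclm(L_f,L_g); ord L₀ ≤ 1+2.
h=∫₀ˣh₀: take L = L₀·Dx.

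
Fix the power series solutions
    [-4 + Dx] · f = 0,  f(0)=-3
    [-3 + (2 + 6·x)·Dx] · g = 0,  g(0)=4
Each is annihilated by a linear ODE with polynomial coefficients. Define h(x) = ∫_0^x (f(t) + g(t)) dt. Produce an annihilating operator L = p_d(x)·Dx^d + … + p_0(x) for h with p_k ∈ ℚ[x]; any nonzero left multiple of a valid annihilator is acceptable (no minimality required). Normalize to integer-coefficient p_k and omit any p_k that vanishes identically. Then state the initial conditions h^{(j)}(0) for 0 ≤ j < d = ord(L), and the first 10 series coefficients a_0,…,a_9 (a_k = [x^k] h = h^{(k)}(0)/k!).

f: a_k = -3, -12, -24, -32, -32, -128/5, -256/15, -1024/105, -512/105, -2048/945, …
g: a_k = 4, 6, -9/2, 27/4, -405/32, 1701/64, -15309/256, 72171/512, -2814669/8192, 14073345/16384, …
Weyl lclm of L_f,L_g ⇒ L₀ (ord ≤ 2).
h=∫₀ˣh₀: take L = L₀·Dx.
L = (132 + 288·x)·Dx + (-73 - 384·x - 576·x^2)·Dx^2 + (10 + 78·x + 144·x^2)·Dx^3  (order 3).
h: a_k = 0, 1, -3, -19/2, -101/16, -1429/160, 313/1920, -295171/26880, 7053667/430080, -299734549/7741440, …
ICs: h(0) = 0, h′(0) = 1, h′′(0) = -6.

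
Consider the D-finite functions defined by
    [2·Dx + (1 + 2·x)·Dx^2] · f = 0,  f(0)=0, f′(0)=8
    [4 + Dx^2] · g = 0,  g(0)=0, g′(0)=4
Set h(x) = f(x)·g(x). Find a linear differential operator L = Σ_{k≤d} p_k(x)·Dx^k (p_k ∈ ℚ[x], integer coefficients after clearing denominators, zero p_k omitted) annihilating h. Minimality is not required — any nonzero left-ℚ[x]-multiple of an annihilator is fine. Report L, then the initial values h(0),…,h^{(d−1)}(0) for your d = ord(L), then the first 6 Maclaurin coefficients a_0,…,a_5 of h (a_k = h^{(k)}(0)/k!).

L = (-48 + 192·x + 1216·x^2 + 2048·x^3 + 1024·x^4) + (32 + 320·x + 768·x^2 + 512·x^3)·Dx + (160·x + 672·x^2 + 1024·x^3 + 512·x^4)·Dx^2 + (8 + 80·x + 192·x^2 + 128·x^3)·Dx^3 + (3 + 28·x + 92·x^2 + 128·x^3 + 64·x^4)·Dx^4  (order 4).
h: a_k = 0, 0, 32, -32, 64/3, -128/3, …
ICs: h(0) = 0, h′(0) = 0, h′′(0) = 64, h′′′(0) = -192.

f: a_k = 0, 8, -8, 32/3, -16, 128/5, …
g: a_k = 0, 4, 0, -8/3, 0, 8/15, …
Product ⇒ symmetric product L₀, ord ≤ 4.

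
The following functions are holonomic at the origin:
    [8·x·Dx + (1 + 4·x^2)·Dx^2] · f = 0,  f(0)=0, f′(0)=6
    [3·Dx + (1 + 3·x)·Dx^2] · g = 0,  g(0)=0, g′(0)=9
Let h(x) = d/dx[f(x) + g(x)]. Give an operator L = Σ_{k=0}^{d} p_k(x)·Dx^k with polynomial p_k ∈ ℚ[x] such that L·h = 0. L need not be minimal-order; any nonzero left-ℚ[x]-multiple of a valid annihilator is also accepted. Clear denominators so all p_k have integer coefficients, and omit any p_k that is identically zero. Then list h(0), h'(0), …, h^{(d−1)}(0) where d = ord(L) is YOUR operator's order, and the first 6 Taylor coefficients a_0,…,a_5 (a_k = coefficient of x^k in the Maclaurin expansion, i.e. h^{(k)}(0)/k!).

L = (-24 - 216·x + 288·x^2 + 288·x^3) + (-26 - 48·x - 120·x^2 + 576·x^3 + 576·x^4)·Dx + (-3 - x + 24·x^2 + 32·x^3 + 144·x^4 + 144·x^5)·Dx^2  (order 2).
h: a_k = 15, -27, 57, -243, 825, -2187, …
ICs: h(0) = 15, h′(0) = -27.

f: a_k = 0, 6, 0, -8, 0, 96/5, …
g: a_k = 0, 9, -27/2, 27, -243/4, 729/5, …
Weyl lclm of L_f,L_g ⇒ L₀ (ord ≤ 4).
h₀' ⇒ L via d/dx closure of L₀.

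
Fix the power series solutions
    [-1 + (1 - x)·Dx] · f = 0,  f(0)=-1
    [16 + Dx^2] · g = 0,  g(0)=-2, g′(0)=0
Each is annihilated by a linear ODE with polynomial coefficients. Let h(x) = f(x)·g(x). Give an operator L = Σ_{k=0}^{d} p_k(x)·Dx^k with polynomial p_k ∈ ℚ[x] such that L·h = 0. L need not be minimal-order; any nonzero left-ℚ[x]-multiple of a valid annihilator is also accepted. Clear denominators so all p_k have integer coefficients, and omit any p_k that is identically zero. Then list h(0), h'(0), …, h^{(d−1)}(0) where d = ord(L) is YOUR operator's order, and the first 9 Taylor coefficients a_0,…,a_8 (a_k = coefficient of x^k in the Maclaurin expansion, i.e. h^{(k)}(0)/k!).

f: a_k = -1, -1, -1, -1, -1, -1, -1, -1, -1, …
g: a_k = -2, 0, 16, 0, -64/3, 0, 512/45, 0, -1024/315, …
h₀=f·g: eliminate ⇒ L₀, order ≤ 1·2.
L = (-16 + 16·x) + 2·Dx + (-1 + x)·Dx^2  (order 2).
h: a_k = 2, 2, -14, -14, 22/3, 22/3, -182/45, -182/45, -50/63, …
ICs: h(0) = 2, h′(0) = 2.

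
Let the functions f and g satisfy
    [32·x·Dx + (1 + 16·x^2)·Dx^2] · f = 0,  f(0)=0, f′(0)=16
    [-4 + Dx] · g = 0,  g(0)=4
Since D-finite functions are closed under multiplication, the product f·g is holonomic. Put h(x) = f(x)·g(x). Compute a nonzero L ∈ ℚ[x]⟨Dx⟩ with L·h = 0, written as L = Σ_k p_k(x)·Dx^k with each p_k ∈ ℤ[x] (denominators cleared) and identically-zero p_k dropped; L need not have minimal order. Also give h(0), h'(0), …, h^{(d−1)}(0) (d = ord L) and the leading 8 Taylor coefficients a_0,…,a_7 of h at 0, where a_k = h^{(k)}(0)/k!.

L = (16 - 128·x + 256·x^2) + (-8 + 32·x - 128·x^2)·Dx + (1 + 16·x^2)·Dx^2  (order 2).
h: a_k = 0, 64, 256, 512/3, -2048/3, 6144/5, 90112/9, -507904/35, …
ICs: h(0) = 0, h′(0) = 64.

f: a_k = 0, 16, 0, -256/3, 0, 4096/5, 0, -65536/7, …
g: a_k = 4, 16, 32, 128/3, 128/3, 512/15, 1024/45, 4096/315, …
L₀ := L_f ⊗_s L_g (sym. prod.), ord ≤ 2.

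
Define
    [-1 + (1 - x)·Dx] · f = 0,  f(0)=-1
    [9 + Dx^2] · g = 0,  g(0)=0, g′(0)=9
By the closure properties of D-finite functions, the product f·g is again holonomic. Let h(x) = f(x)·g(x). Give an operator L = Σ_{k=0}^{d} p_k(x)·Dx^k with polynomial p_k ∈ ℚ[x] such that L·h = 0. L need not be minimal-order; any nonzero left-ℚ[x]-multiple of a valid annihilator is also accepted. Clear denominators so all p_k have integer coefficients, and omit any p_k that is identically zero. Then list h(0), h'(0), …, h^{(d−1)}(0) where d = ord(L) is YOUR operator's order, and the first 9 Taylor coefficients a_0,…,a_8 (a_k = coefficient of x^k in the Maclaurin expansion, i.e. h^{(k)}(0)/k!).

f: a_k = -1, -1, -1, -1, -1, -1, -1, -1, -1, …
g: a_k = 0, 9, 0, -27/2, 0, 243/40, 0, -729/560, 0, …
f·g: L₀ = L_f ⊗_s L_g, ord ≤ 1·2.
L = (-9 + 9·x) + 2·Dx + (-1 + x)·Dx^2  (order 2).
h: a_k = 0, -9, -9, 9/2, 9/2, -63/40, -63/40, -153/560, -153/560, …
ICs: h(0) = 0, h′(0) = -9.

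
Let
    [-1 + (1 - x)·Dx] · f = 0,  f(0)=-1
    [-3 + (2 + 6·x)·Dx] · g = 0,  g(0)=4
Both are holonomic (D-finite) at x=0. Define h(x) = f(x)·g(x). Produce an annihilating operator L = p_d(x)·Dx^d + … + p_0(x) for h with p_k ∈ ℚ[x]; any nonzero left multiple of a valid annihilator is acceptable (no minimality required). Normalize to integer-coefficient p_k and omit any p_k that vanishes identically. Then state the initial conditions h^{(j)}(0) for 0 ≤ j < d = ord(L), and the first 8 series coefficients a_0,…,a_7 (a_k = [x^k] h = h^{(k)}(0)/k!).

L = (5 + 3·x) + (-2 - 4·x + 6·x^2)·Dx  (order 1).
h: a_k = -4, -10, -11/2, -49/4, 13/32, -1675/64, 8609/256, -54953/512, …
ICs: h(0) = -4.

f: a_k = -1, -1, -1, -1, -1, -1, -1, -1, …
g: a_k = 4, 6, -9/2, 27/4, -405/32, 1701/64, -15309/256, 72171/512, …
f·g: L₀ = L_f ⊗_s L_g, ord ≤ 1·1.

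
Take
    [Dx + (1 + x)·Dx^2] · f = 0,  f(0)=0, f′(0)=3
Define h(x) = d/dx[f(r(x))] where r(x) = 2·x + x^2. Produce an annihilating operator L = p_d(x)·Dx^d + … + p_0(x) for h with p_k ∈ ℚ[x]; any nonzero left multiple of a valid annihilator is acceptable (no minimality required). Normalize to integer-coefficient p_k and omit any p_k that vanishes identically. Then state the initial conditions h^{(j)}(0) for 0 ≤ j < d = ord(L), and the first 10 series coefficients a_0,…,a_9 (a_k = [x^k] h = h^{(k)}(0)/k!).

f: a_k = 0, 3, -3/2, 1, -3/4, 3/5, -1/2, 3/7, -3/8, 1/3, …
Substitute x→r, Dx→(1/r')Dx; clear ⇒ L₀.
Derive L from L₀ (diff closure).
L = 1 + (1 + x)·Dx  (order 1).
h: a_k = 6, -6, 6, -6, 6, -6, 6, -6, 6, -6, …
ICs: h(0) = 6.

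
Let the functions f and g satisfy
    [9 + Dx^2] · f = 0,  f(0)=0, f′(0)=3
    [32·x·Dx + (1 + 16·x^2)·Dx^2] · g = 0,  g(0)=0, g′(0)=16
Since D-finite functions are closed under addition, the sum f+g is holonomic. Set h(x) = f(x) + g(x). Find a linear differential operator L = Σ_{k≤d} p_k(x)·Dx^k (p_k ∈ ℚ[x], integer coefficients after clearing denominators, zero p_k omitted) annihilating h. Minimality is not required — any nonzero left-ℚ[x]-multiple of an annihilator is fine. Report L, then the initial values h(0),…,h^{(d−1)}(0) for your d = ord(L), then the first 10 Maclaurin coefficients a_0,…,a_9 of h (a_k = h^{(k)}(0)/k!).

L = (-52704·x + 967680·x^3 + 663552·x^5)·Dx + (-207 + 13104·x^2 + 283392·x^4 + 331776·x^6)·Dx^2 + (-5856·x + 107520·x^3 + 73728·x^5)·Dx^3 + (-23 + 1456·x^2 + 31488·x^4 + 36864·x^6)·Dx^4  (order 4).
h: a_k = 0, 19, 0, -539/6, 0, 32849/40, 0, -5243123/560, 0, 4697622667/40320, …
ICs: h(0) = 0, h′(0) = 19, h′′(0) = 0, h′′′(0) = -539.

f: a_k = 0, 3, 0, -9/2, 0, 81/40, 0, -243/560, 0, 243/4480, …
g: a_k = 0, 16, 0, -256/3, 0, 4096/5, 0, -65536/7, 0, 1048576/9, …
Weyl lclm of L_f,L_g ⇒ L₀ (ord ≤ 4).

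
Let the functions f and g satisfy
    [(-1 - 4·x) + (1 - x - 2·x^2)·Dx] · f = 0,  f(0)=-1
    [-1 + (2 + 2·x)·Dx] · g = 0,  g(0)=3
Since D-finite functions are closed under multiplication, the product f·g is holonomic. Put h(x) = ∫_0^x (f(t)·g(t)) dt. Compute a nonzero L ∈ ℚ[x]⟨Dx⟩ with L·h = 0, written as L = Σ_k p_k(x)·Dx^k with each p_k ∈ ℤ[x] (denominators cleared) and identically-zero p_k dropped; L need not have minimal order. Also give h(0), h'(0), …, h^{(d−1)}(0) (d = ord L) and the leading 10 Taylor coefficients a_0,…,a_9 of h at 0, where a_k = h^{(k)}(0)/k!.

L = (3 + 6·x)·Dx + (-2 + 2·x + 4·x^2)·Dx^2  (order 2).
h: a_k = 0, -3, -9/4, -27/8, -309/64, -5049/640, -6669/512, -160749/7168, -641709/16384, -2283777/32768, …
ICs: h(0) = 0, h′(0) = -3.

f: a_k = -1, -1, -3, -5, -11, -21, -43, -85, -171, -341, …
g: a_k = 3, 3/2, -3/8, 3/16, -15/128, 21/256, -63/1024, 99/2048, -1287/32768, 2145/65536, …
Sym-product of L_f,L_g gives L₀ (≤ ord 1).
∫: right-multiply L₀ by Dx.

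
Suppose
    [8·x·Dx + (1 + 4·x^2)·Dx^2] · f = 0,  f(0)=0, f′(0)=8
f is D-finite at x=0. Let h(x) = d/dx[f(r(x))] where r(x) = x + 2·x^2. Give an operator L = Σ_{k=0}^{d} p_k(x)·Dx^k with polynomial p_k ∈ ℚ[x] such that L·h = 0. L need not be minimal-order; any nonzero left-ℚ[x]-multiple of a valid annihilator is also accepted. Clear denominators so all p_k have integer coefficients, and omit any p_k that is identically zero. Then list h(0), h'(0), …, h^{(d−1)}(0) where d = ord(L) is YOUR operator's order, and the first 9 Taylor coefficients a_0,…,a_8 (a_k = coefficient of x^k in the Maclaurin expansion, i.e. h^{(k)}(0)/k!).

L = (-4 + 8·x + 64·x^2 + 192·x^3 + 192·x^4) + (1 + 4·x + 4·x^2 + 32·x^3 + 80·x^4 + 64·x^5)·Dx  (order 1).
h: a_k = 8, 32, -32, -256, -512, 1024, 6656, 8192, -34816, …
ICs: h(0) = 8.

f: a_k = 0, 8, 0, -32/3, 0, 128/5, 0, -512/7, 0, …
Change of var in L_f (x↦r) gives L₀.
h₀' ⇒ L via d/dx closure of L₀.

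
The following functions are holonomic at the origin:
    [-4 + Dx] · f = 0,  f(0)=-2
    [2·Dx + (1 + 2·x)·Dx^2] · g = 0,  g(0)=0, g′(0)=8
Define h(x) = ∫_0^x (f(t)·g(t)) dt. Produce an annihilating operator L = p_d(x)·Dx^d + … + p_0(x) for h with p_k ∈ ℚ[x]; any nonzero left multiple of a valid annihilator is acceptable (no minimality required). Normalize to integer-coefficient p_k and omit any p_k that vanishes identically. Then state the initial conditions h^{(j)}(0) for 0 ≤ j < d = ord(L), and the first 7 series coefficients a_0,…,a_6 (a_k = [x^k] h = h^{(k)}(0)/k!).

L = (8 + 32·x)·Dx + (-6 - 16·x)·Dx^2 + (1 + 2·x)·Dx^3  (order 3).
h: a_k = 0, 0, -8, -16, -64/3, -96/5, -704/45, …
ICs: h(0) = 0, h′(0) = 0, h′′(0) = -16.

f: a_k = -2, -8, -16, -64/3, -64/3, -256/15, -512/45, …
g: a_k = 0, 8, -8, 32/3, -16, 128/5, -128/3, …
Sym-product of L_f,L_g gives L₀ (≤ ord 2).
h=∫₀ˣh₀: take L = L₀·Dx.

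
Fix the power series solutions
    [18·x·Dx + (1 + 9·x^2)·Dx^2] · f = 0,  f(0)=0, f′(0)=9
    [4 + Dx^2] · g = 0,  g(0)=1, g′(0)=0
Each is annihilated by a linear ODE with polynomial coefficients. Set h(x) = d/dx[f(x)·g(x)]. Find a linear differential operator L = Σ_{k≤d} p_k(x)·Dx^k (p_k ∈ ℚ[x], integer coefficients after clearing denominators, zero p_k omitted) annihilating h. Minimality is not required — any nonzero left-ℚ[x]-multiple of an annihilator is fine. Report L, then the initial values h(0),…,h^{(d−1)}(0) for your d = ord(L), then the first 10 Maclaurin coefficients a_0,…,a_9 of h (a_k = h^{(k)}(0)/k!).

L = (52480 + 1115424·x^2 + 18751824·x^4 + 15209856·x^6 + 3464208·x^8 - 11337408·x^10 + 34012224·x^12) + (31032·x + 1320624·x^3 + 10701720·x^5 + 13646880·x^7 + 18895680·x^9 + 34012224·x^11)·Dx + (13640 + 300780·x^2 + 4978584·x^4 + 5269212·x^6 + 3621672·x^8 + 2834352·x^10 + 17006112·x^12)·Dx^2 + (7758·x + 330156·x^3 + 2675430·x^5 + 3411720·x^7 + 4723920·x^9 + 8503056·x^11)·Dx^3 + (130 + 5481·x^2 + 72657·x^4 + 366687·x^6 + 688905·x^8 + 1417176·x^10 + 2125764·x^12)·Dx^4  (order 4).
h: a_k = 9, 0, -135, 0, 1029, 0, -43669/5, 0, 2688597/35, 0, …
ICs: h(0) = 9, h′(0) = 0, h′′(0) = -270, h′′′(0) = 0.

f: a_k = 0, 9, 0, -27, 0, 729/5, 0, -6561/7, 0, 6561, …
g: a_k = 1, 0, -2, 0, 2/3, 0, -4/45, 0, 2/315, 0, …
L₀ := L_f ⊗_s L_g (sym. prod.), ord ≤ 4.
h=h₀': d/dx-closure on L₀ ⇒ L.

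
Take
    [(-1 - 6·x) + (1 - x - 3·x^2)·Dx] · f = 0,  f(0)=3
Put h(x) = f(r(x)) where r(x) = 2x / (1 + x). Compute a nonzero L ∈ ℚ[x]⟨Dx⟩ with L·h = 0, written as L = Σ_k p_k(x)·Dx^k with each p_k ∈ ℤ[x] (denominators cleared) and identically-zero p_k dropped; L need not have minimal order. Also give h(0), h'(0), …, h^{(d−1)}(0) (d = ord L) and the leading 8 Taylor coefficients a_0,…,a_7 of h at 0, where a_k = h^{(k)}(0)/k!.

f: a_k = 3, 3, 12, 21, 57, 120, 291, 651, …
f∘r: x↦r, Dx↦Dx/r' in L_f ⇒ L₀.
L = (2 + 26·x) + (-1 - x + 13·x^2 + 13·x^3)·Dx  (order 1).
h: a_k = 3, 6, 42, 78, 546, 1014, 7098, 13182, …
ICs: h(0) = 3.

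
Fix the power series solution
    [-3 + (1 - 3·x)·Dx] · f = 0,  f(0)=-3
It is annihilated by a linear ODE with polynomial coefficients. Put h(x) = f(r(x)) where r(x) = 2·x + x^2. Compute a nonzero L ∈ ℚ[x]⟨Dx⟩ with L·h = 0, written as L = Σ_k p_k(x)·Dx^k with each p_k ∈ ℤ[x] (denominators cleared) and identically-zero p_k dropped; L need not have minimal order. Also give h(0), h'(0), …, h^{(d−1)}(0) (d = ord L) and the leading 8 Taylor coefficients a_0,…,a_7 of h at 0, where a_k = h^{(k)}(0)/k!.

f: a_k = -3, -9, -27, -81, -243, -729, -2187, -6561, …
Change of var in L_f (x↦r) gives L₀.
L = (6 + 6·x) + (-1 + 6·x + 3·x^2)·Dx  (order 1).
h: a_k = -3, -18, -117, -756, -4887, -31590, -204201, -1319976, …
ICs: h(0) = -3.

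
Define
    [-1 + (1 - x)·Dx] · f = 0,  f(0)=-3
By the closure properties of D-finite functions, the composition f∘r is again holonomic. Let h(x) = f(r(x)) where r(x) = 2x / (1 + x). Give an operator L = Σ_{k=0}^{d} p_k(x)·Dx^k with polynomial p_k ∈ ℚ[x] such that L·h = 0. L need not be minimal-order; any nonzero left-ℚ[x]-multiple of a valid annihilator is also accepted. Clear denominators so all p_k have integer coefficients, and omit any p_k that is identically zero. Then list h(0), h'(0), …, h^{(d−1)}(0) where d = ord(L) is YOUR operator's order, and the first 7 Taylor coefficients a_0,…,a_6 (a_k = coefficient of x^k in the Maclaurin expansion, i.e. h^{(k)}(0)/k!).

L = 2 + (-1 + x^2)·Dx  (order 1).
h: a_k = -3, -6, -6, -6, -6, -6, -6, …
ICs: h(0) = -3.

f: a_k = -3, -3, -3, -3, -3, -3, -3, …
h₀=f(r): pull back L_f along r ⇒ L₀.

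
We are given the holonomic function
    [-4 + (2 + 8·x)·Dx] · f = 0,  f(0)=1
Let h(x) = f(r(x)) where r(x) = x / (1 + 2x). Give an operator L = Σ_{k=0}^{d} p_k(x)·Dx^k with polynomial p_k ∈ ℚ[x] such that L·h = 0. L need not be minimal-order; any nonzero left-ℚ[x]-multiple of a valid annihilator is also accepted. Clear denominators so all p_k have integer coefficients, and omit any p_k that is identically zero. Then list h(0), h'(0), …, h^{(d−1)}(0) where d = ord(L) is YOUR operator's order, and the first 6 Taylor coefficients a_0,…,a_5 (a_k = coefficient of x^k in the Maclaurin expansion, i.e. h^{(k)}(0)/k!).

L = -2 + (1 + 8·x + 12·x^2)·Dx  (order 1).
h: a_k = 1, 2, -6, 20, -74, 300, …
ICs: h(0) = 1.

f: a_k = 1, 2, -2, 4, -10, 28, …
h₀=f(r): pull back L_f along r ⇒ L₀.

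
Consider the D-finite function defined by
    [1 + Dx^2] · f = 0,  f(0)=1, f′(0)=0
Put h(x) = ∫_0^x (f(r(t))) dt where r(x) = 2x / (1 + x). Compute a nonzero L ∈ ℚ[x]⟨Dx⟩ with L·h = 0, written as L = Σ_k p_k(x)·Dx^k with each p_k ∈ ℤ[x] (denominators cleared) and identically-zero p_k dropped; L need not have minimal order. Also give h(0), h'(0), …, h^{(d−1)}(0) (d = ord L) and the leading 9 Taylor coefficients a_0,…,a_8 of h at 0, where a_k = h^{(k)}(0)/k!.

f: a_k = 1, 0, -1/2, 0, 1/24, 0, -1/720, 0, 1/40320, …
h₀=f(r): pull back L_f along r ⇒ L₀.
h=∫h₀ ⇒ L = L₀·Dx.
L = 4·Dx + (2 + 6·x + 6·x^2 + 2·x^3)·Dx^2 + (1 + 4·x + 6·x^2 + 4·x^3 + x^4)·Dx^3  (order 3).
h: a_k = 0, 1, 0, -2/3, 1, -16/15, 8/9, -22/45, -1/10, …
ICs: h(0) = 0, h′(0) = 1, h′′(0) = 0.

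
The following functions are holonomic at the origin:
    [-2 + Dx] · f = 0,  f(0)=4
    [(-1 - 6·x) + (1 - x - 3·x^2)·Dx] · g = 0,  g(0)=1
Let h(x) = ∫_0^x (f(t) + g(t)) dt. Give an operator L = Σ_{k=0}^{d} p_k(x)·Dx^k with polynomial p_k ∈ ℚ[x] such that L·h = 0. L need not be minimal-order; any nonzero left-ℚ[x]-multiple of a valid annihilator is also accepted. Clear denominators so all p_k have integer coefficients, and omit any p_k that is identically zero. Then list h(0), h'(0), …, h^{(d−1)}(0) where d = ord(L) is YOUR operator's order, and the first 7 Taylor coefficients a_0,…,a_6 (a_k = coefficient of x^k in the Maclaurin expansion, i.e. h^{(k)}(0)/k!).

L = (12 + 16·x + 144·x^2 + 72·x^3)·Dx + (-4 - 26·x - 74·x^2 + 24·x^3 + 36·x^4)·Dx^2 + (-1 + 9·x + x^2 - 30·x^3 - 18·x^4)·Dx^3  (order 3).
h: a_k = 0, 5, 9/2, 4, 37/12, 13/3, 308/45, …
ICs: h(0) = 0, h′(0) = 5, h′′(0) = 9.

f: a_k = 4, 8, 8, 16/3, 8/3, 16/15, 16/45, …
g: a_k = 1, 1, 4, 7, 19, 40, 97, …
f+g: L₀ = lclm(L_f,L_g), ord ≤ 1+1.
∫: right-multiply L₀ by Dx.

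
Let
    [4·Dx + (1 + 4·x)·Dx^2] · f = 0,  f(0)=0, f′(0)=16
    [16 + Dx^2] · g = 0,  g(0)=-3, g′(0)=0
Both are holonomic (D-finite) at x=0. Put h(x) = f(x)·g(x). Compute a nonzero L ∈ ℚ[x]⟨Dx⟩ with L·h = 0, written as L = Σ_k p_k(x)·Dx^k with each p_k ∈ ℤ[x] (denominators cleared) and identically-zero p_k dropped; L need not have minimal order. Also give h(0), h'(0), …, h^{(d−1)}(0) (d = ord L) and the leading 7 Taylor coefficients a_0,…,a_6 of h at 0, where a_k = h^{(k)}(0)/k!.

f: a_k = 0, 16, -32, 256/3, -256, 4096/5, -8192/3, …
g: a_k = -3, 0, 24, 0, -32, 0, 256/15, …
Sym-product of L_f,L_g gives L₀ (≤ ord 4).
L = (-768 + 6144·x + 77824·x^2 + 262144·x^3 + 262144·x^4) + (256 + 5120·x + 24576·x^2 + 32768·x^3)·Dx + (1280·x + 10752·x^2 + 32768·x^3 + 32768·x^4)·Dx^2 + (16 + 320·x + 1536·x^2 + 2048·x^3)·Dx^3 + (3 + 56·x + 368·x^2 + 1024·x^3 + 1024·x^4)·Dx^4  (order 4).
h: a_k = 0, -48, 96, 128, 0, -4608/5, 3072, …
ICs: h(0) = 0, h′(0) = -48, h′′(0) = 192, h′′′(0) = 768.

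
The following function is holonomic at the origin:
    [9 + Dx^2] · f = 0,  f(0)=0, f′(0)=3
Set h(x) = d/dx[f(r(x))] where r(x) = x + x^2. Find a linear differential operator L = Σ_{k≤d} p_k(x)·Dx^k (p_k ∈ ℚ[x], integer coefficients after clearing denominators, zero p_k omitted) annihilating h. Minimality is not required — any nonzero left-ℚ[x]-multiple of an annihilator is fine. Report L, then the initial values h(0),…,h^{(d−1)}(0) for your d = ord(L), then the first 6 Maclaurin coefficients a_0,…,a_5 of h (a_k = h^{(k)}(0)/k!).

f: a_k = 0, 3, 0, -9/2, 0, 81/40, …
Substitute x→r, Dx→(1/r')Dx; clear ⇒ L₀.
h=h₀': d/dx-closure on L₀ ⇒ L.
L = (21 + 72·x + 216·x^2 + 288·x^3 + 144·x^4) + (-6 - 12·x)·Dx + (1 + 4·x + 4·x^2)·Dx^2  (order 2).
h: a_k = 3, 6, -27/2, -54, -459/8, 135/4, …
ICs: h(0) = 3, h′(0) = 6.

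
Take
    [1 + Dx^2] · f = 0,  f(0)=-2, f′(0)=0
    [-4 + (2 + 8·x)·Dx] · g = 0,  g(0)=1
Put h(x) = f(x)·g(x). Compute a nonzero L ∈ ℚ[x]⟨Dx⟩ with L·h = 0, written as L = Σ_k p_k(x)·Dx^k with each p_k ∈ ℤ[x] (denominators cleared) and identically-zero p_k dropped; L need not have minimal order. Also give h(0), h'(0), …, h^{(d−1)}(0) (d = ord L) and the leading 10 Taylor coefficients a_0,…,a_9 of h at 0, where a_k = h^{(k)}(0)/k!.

f: a_k = -2, 0, 1, 0, -1/12, 0, 1/360, 0, -1/20160, 0, …
g: a_k = 1, 2, -2, 4, -10, 28, -84, 264, -858, 2860, …
h₀=f·g: eliminate ⇒ L₀, order ≤ 2·1.
L = (13 + 8·x + 16·x^2) + (-4 - 16·x)·Dx + (1 + 8·x + 16·x^2)·Dx^2  (order 2).
h: a_k = -2, -4, 5, -6, 215/12, -313/6, 56941/360, -90059/180, 32917807/20160, -6113321/1120, …
ICs: h(0) = -2, h′(0) = -4.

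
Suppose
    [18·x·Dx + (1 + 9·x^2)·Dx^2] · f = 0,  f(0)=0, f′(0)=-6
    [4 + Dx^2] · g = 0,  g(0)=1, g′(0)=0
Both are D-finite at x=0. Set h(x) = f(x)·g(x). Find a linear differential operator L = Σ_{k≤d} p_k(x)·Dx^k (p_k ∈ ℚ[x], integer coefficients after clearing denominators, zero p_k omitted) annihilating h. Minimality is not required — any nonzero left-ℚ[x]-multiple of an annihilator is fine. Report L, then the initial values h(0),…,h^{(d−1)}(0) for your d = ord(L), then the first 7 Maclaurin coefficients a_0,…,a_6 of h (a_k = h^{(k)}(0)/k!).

f: a_k = 0, -6, 0, 18, 0, -486/5, 0, …
g: a_k = 1, 0, -2, 0, 2/3, 0, -4/45, …
Product ⇒ symmetric product L₀, ord ≤ 4.
L = (2080 + 50256·x^2 + 89424·x^4 + 186624·x^6 + 419904·x^8) + (3168·x + 38880·x^3 + 139968·x^5 + 419904·x^7)·Dx + (572 + 13788·x^2 + 33048·x^4 + 93312·x^6 + 209952·x^8)·Dx^2 + (792·x + 9720·x^3 + 34992·x^5 + 104976·x^7)·Dx^3 + (13 + 306·x^2 + 2673·x^4 + 11664·x^6 + 26244·x^8)·Dx^4  (order 4).
h: a_k = 0, -6, 0, 30, 0, -686/5, 0, …
ICs: h(0) = 0, h′(0) = -6, h′′(0) = 0, h′′′(0) = 180.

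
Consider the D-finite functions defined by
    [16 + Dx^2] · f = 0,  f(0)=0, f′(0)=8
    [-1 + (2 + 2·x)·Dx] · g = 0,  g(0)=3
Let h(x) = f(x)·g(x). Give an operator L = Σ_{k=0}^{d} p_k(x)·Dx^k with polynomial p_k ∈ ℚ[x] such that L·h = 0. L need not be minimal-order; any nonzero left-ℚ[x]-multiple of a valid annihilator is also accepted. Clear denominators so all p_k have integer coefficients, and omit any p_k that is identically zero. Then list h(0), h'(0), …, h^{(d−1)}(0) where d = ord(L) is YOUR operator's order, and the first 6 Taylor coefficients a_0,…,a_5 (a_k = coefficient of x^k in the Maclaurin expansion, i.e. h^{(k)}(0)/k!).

f: a_k = 0, 8, 0, -64/3, 0, 256/15, …
g: a_k = 3, 3/2, -3/8, 3/16, -15/128, 21/256, …
Sym-product of L_f,L_g gives L₀ (≤ ord 2).
L = (67 + 128·x + 64·x^2) + (-4 - 4·x)·Dx + (4 + 8·x + 4·x^2)·Dx^2  (order 2).
h: a_k = 0, 24, 12, -67, -61/2, 4661/80, …
ICs: h(0) = 0, h′(0) = 24.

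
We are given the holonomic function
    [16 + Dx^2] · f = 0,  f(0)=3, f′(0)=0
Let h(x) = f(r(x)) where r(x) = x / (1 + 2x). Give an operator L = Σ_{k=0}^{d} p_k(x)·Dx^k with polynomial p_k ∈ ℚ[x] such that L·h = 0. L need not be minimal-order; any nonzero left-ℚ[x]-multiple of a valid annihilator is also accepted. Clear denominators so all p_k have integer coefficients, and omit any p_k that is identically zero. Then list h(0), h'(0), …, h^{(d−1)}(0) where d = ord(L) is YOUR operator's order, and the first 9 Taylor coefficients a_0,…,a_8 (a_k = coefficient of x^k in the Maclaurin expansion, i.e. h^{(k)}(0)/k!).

L = 16 + (4 + 24·x + 48·x^2 + 32·x^3)·Dx + (1 + 8·x + 24·x^2 + 32·x^3 + 16·x^4)·Dx^2  (order 2).
h: a_k = 3, 0, -24, 96, -256, 512, -9856/15, -1536/5, 602624/105, …
ICs: h(0) = 3, h′(0) = 0.

f: a_k = 3, 0, -24, 0, 32, 0, -256/15, 0, 512/105, …
Change of var in L_f (x↦r) gives L₀.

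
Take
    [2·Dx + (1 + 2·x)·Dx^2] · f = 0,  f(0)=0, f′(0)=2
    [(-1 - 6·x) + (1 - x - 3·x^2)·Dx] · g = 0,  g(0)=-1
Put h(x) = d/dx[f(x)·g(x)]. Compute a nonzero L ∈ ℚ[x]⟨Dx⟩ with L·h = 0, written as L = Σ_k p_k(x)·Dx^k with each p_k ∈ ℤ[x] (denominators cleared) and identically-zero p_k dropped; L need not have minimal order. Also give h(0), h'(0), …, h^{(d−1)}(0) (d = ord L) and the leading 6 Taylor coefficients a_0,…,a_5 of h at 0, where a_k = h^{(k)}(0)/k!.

L = (26 + 108·x + 162·x^2) + (2 + 28·x + 117·x^2 + 126·x^3)·Dx + (-1 - 4·x + 2·x^2 + 21·x^3 + 18·x^4)·Dx^2  (order 2).
h: a_k = -2, 0, -26, -56/3, -556/3, -1212/5, …
ICs: h(0) = -2, h′(0) = 0.

f: a_k = 0, 2, -2, 8/3, -4, 32/5, …
g: a_k = -1, -1, -4, -7, -19, -40, …
f·g: L₀ = L_f ⊗_s L_g, ord ≤ 2·1.
h=h₀': d/dx-closure on L₀ ⇒ L.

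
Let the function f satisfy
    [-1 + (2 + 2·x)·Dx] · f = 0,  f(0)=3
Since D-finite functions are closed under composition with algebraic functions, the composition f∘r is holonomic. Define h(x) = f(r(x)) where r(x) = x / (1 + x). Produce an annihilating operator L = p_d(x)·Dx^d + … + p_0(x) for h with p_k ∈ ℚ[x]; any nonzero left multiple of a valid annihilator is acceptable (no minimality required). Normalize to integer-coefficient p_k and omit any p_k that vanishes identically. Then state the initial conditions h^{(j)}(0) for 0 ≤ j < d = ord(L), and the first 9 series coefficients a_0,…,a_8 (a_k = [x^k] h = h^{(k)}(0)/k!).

f: a_k = 3, 3/2, -3/8, 3/16, -15/128, 21/256, -63/1024, 99/2048, -1287/32768, …
f∘r: x↦r, Dx↦Dx/r' in L_f ⇒ L₀.
L = -1 + (2 + 6·x + 4·x^2)·Dx  (order 1).
h: a_k = 3, 3/2, -15/8, 39/16, -423/128, 1197/256, -7059/1024, 21615/2048, -547383/32768, …
ICs: h(0) = 3.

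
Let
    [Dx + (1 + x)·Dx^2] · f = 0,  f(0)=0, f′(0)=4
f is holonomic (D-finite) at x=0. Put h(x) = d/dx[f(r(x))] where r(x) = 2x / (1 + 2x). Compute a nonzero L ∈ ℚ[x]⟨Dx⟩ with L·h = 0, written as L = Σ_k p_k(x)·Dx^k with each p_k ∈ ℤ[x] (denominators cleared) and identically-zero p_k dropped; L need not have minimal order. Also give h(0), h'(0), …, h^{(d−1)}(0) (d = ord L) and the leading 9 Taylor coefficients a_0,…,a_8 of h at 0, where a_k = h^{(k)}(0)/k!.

f: a_k = 0, 4, -2, 4/3, -1, 4/5, -2/3, 4/7, -1/2, …
h₀=f(r): pull back L_f along r ⇒ L₀.
h₀' ⇒ L via d/dx closure of L₀.
L = (6 + 16·x) + (1 + 6·x + 8·x^2)·Dx  (order 1).
h: a_k = 8, -48, 224, -960, 3968, -16128, 65024, -261120, 1046528, …
ICs: h(0) = 8.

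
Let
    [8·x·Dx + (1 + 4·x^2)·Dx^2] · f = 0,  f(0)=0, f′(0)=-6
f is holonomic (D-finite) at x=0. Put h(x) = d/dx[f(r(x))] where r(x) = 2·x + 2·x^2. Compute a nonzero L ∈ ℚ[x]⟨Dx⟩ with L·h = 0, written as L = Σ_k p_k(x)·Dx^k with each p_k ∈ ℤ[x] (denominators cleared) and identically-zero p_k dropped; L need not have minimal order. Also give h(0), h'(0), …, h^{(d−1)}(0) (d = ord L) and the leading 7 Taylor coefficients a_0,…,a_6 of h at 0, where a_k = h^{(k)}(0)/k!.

L = (-2 + 32·x + 128·x^2 + 192·x^3 + 96·x^4) + (1 + 2·x + 16·x^2 + 64·x^3 + 80·x^4 + 32·x^5)·Dx  (order 1).
h: a_k = -12, -24, 192, 768, -2112, -18048, 6144, …
ICs: h(0) = -12.

f: a_k = 0, -6, 0, 8, 0, -96/5, 0, …
Change of var in L_f (x↦r) gives L₀.
h=h₀': d/dx-closure on L₀ ⇒ L.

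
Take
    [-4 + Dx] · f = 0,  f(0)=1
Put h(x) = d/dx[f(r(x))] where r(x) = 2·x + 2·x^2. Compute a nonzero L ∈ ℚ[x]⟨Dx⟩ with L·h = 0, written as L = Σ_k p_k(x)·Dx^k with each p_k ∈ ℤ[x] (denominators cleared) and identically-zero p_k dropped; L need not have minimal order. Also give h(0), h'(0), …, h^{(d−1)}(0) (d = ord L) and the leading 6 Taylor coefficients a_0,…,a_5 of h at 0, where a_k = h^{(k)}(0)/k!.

L = (10 + 32·x + 32·x^2) + (-1 - 2·x)·Dx  (order 1).
h: a_k = 8, 80, 448, 5504/3, 18176/3, 255488/15, …
ICs: h(0) = 8.

f: a_k = 1, 4, 8, 32/3, 32/3, 128/15, …
f∘r: x↦r, Dx↦Dx/r' in L_f ⇒ L₀.
h₀' ⇒ L via d/dx closure of L₀.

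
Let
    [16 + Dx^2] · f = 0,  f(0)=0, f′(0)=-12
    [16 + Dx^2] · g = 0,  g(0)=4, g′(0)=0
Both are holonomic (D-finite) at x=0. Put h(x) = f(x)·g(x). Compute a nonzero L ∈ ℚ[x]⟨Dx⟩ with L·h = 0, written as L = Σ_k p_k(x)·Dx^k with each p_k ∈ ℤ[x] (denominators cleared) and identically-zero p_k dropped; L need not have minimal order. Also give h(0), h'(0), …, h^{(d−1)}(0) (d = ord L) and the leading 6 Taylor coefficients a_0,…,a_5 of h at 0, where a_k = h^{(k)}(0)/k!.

L = 64·Dx + Dx^3  (order 3).
h: a_k = 0, -48, 0, 512, 0, -8192/5, …
ICs: h(0) = 0, h′(0) = -48, h′′(0) = 0.

f: a_k = 0, -12, 0, 32, 0, -128/5, …
g: a_k = 4, 0, -32, 0, 128/3, 0, …
L₀ := L_f ⊗_s L_g (sym. prod.), ord ≤ 4.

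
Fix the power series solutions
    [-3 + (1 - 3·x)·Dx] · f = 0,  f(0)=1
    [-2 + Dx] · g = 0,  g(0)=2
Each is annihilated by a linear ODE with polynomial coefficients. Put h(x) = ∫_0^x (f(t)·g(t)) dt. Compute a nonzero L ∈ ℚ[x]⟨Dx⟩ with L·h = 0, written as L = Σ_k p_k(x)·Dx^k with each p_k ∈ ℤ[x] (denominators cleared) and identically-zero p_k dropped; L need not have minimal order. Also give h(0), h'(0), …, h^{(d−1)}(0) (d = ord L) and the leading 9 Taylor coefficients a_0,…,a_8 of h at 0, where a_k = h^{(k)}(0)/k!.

L = (5 - 6·x)·Dx + (-1 + 3·x)·Dx^2  (order 2).
h: a_k = 0, 2, 5, 34/3, 157/6, 946/15, 7099/45, 25558/63, 1341803/1260, …
ICs: h(0) = 0, h′(0) = 2.

f: a_k = 1, 3, 9, 27, 81, 243, 729, 2187, 6561, …
g: a_k = 2, 4, 4, 8/3, 4/3, 8/15, 8/45, 16/315, 4/315, …
L₀ := L_f ⊗_s L_g (sym. prod.), ord ≤ 1.
Integrate: L := L₀·Dx.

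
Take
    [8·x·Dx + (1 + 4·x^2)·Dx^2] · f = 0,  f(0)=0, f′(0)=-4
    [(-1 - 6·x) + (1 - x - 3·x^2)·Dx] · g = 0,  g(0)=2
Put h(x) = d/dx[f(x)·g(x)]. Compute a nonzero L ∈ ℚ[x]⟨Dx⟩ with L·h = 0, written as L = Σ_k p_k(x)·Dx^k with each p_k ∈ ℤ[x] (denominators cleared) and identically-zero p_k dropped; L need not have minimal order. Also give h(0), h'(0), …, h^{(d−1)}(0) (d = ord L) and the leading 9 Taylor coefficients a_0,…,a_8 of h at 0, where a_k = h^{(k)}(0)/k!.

L = (22 + 1032·x^2 + 1152·x^3 + 5184·x^4) + (13 + 86·x + 132·x^2 + 600·x^3 + 1152·x^4 + 3456·x^5)·Dx + (-3 - x - 35·x^2 + 44·x^3 + 16·x^4 + 192·x^5 + 432·x^6)·Dx^2  (order 2).
h: a_k = -8, -16, -64, -544/3, -2024/3, -8128/5, -63272/15, -1188928/105, -1086976/35, …
ICs: h(0) = -8, h′(0) = -16.

f: a_k = 0, -4, 0, 16/3, 0, -64/5, 0, 256/7, 0, …
g: a_k = 2, 2, 8, 14, 38, 80, 194, 434, 1016, …
f·g: L₀ = L_f ⊗_s L_g, ord ≤ 2·1.
h₀' ⇒ L via d/dx closure of L₀.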